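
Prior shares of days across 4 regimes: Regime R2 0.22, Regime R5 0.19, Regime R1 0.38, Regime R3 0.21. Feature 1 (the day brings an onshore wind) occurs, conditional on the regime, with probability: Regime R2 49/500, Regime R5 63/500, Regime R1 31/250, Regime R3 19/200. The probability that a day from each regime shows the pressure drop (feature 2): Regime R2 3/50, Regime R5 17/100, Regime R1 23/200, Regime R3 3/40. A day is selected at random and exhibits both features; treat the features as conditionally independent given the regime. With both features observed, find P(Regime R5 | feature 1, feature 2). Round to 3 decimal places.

Compute prior × likelihood for every hypothesis:
  Regime R2: 0.22 × 0.098 × 0.06 = 0.0012936
  Regime R5: 0.19 × 0.126 × 0.17 = 0.0040698
  Regime R1: 0.38 × 0.124 × 0.115 = 0.0054188
  Regime R3: 0.21 × 0.095 × 0.075 = 0.00149625
Sum = 0.01227845.
P(Regime R5 | evidence) = 0.0040698 / 0.01227845 ≈ 0.331.

0.331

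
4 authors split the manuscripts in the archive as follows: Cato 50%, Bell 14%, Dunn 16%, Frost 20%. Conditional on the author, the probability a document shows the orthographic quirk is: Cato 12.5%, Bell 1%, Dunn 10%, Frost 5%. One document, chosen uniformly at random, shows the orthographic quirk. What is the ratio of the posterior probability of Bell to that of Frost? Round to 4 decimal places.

0.1400

By Bayes' rule, posterior ∝ prior × likelihood:
  Cato: 0.5 × 0.125 = 0.0625
  Bell: 0.14 × 0.01 = 0.0014
  Dunn: 0.16 × 0.1 = 0.016
  Frost: 0.2 × 0.05 = 0.01
Sum = 0.0899.
The ratio is 0.0014 / 0.01 (the normalizer cancels) = 0.1400.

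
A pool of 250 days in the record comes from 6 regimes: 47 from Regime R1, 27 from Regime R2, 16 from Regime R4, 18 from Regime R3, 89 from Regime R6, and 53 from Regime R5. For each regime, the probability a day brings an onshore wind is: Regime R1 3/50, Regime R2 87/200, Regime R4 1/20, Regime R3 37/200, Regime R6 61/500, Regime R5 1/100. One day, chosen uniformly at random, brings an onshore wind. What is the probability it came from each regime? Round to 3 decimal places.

Regime R1 0.094, Regime R2 0.390, Regime R4 0.027, Regime R3 0.111, Regime R6 0.361, Regime R5 0.018

Prior × likelihood for each hypothesis:
  Regime R1: 0.188 × 0.06 = 0.01128
  Regime R2: 0.108 × 0.435 = 0.04698
  Regime R4: 0.064 × 0.05 = 0.0032
  Regime R3: 0.072 × 0.185 = 0.01332
  Regime R6: 0.356 × 0.122 = 0.043432
  Regime R5: 0.212 × 0.01 = 0.00212
Normalizing constant = 0.120332.
P(Regime R1 | onshore) = 0.01128/0.120332 ≈ 0.094
P(Regime R2 | onshore) = 0.04698/0.120332 ≈ 0.390
P(Regime R4 | onshore) = 0.0032/0.120332 ≈ 0.027
P(Regime R3 | onshore) = 0.01332/0.120332 ≈ 0.111
P(Regime R6 | onshore) = 0.043432/0.120332 ≈ 0.361
P(Regime R5 | onshore) = 0.00212/0.120332 ≈ 0.018
(Check: 0.094+0.390+0.027+0.111+0.361+0.018 = 1.001.)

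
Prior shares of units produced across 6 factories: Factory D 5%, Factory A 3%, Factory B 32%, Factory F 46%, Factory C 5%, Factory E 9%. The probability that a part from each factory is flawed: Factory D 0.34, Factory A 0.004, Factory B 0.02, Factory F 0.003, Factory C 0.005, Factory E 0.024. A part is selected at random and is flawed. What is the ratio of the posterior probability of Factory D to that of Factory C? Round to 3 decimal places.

By Bayes' rule, posterior ∝ prior × likelihood:
  Factory D: 0.05 × 0.34 = 0.017
  Factory A: 0.03 × 0.004 = 0.00012
  Factory B: 0.32 × 0.02 = 0.0064
  Factory F: 0.46 × 0.003 = 0.00138
  Factory C: 0.05 × 0.005 = 0.00025
  Factory E: 0.09 × 0.024 = 0.00216
Normalizing constant = 0.02731.
The ratio is 0.017 / 0.00025 (the normalizer cancels) = 68.000.

68.000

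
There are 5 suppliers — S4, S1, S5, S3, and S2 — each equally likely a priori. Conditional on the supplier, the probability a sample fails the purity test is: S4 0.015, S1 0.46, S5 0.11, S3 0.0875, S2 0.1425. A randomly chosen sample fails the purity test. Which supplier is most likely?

With a uniform prior (1/5 each), posterior ∝ likelihood:
  S4: 0.015
  S1: 0.46
  S5: 0.11
  S3: 0.0875
  S2: 0.1425
Sum = 0.815.
Largest term belongs to S1, so S1 is most probable.

S1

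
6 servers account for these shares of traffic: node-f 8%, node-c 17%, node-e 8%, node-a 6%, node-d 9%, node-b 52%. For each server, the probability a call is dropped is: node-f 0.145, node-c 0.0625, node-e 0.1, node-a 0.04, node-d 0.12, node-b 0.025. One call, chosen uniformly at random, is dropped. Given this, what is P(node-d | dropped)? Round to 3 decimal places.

By Bayes' rule, posterior ∝ prior × likelihood:
  node-f: 0.08 × 0.145 = 0.0116
  node-c: 0.17 × 0.0625 = 0.010625
  node-e: 0.08 × 0.1 = 0.008
  node-a: 0.06 × 0.04 = 0.0024
  node-d: 0.09 × 0.12 = 0.0108
  node-b: 0.52 × 0.025 = 0.013
Total = 0.056425.
P(node-d | evidence) = 0.0108 / 0.056425 ≈ 0.191.

0.191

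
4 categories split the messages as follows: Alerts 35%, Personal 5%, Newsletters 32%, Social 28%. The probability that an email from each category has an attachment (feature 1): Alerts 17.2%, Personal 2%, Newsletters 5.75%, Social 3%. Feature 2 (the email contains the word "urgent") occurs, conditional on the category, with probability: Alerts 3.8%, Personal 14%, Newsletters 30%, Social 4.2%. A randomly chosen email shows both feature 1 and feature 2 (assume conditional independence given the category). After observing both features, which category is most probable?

Newsletters

By Bayes' rule, posterior ∝ prior × likelihood:
  Alerts: 0.35 × 0.172 × 0.038 = 0.0022876
  Personal: 0.05 × 0.02 × 0.14 = 0.00014
  Newsletters: 0.32 × 0.0575 × 0.3 = 0.00552
  Social: 0.28 × 0.03 × 0.042 = 0.0003528
Total = 0.0083004.
Largest term belongs to Newsletters, so Newsletters is most probable.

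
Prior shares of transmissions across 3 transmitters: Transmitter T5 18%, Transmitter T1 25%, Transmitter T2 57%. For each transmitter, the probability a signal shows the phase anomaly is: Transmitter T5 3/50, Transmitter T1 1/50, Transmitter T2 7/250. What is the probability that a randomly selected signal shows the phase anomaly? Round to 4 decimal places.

0.0318

Unnormalized posteriors (prior × likelihood):
  Transmitter T5: 0.18 × 0.06 = 0.0108
  Transmitter T1: 0.25 × 0.02 = 0.005
  Transmitter T2: 0.57 × 0.028 = 0.01596
P(anomaly) = 0.0108 + 0.005 + 0.01596 = 0.03176 → 0.0318.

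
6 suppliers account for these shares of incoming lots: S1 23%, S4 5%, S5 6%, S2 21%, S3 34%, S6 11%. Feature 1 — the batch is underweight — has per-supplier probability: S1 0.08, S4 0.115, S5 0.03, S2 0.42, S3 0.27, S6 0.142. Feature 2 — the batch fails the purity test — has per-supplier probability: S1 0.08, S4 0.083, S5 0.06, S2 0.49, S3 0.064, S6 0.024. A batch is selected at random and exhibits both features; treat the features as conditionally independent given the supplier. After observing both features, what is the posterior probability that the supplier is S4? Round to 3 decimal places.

0.009

By Bayes' rule, posterior ∝ prior × likelihood:
  S1: 0.23 × 0.08 × 0.08 = 0.001472
  S4: 0.05 × 0.115 × 0.083 = 0.00047725
  S5: 0.06 × 0.03 × 0.06 = 0.000108
  S2: 0.21 × 0.42 × 0.49 = 0.043218
  S3: 0.34 × 0.27 × 0.064 = 0.0058752
  S6: 0.11 × 0.142 × 0.024 = 0.00037488
Total = 0.05152533.
P(S4 | evidence) = 0.00047725 / 0.05152533 ≈ 0.009.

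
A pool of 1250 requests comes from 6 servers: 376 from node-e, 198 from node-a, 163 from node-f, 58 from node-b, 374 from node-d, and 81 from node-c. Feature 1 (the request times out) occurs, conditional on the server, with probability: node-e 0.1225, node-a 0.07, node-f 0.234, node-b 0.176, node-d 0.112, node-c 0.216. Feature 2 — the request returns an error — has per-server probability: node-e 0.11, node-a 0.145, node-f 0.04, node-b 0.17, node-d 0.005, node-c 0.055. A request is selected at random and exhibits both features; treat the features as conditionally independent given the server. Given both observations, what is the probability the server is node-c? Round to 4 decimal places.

0.0836

By Bayes' rule, posterior ∝ prior × likelihood:
  node-e: 0.3008 × 0.1225 × 0.11 = 0.00405328
  node-a: 0.1584 × 0.07 × 0.145 = 0.00160776
  node-f: 0.1304 × 0.234 × 0.04 = 0.001220544
  node-b: 0.0464 × 0.176 × 0.17 = 0.001388288
  node-d: 0.2992 × 0.112 × 0.005 = 0.000167552
  node-c: 0.0648 × 0.216 × 0.055 = 0.000769824
Total = 0.009207248.
P(node-c | evidence) = 0.000769824 / 0.009207248 ≈ 0.0836.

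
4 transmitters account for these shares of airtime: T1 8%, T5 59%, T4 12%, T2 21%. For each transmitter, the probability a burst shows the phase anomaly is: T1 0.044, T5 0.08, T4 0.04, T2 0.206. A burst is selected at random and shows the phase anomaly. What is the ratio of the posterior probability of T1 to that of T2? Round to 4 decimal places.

Prior × likelihood for each hypothesis:
  T1: 0.08 × 0.044 = 0.00352
  T5: 0.59 × 0.08 = 0.0472
  T4: 0.12 × 0.04 = 0.0048
  T2: 0.21 × 0.206 = 0.04326
Normalizing constant = 0.09878.
The ratio is 0.00352 / 0.04326 (the normalizer cancels) = 0.0814.

0.0814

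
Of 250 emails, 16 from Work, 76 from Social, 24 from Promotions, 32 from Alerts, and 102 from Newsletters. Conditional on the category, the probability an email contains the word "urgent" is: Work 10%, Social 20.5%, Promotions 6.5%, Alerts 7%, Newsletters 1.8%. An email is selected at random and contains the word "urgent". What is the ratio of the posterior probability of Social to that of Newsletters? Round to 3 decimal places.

8.486

By Bayes' rule, posterior ∝ prior × likelihood:
  Work: 0.064 × 0.1 = 0.0064
  Social: 0.304 × 0.205 = 0.06232
  Promotions: 0.096 × 0.065 = 0.00624
  Alerts: 0.128 × 0.07 = 0.00896
  Newsletters: 0.408 × 0.018 = 0.007344
Total = 0.091264.
The ratio is 0.06232 / 0.007344 (the normalizer cancels) = 8.486.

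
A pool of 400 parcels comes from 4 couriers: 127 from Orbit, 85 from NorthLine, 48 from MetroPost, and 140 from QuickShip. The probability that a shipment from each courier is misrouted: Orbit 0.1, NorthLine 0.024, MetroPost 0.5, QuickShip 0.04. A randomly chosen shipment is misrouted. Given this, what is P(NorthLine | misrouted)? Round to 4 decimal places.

0.0460

By Bayes' rule, posterior ∝ prior × likelihood:
  Orbit: 0.3175 × 0.1 = 0.03175
  NorthLine: 0.2125 × 0.024 = 0.0051
  MetroPost: 0.12 × 0.5 = 0.06
  QuickShip: 0.35 × 0.04 = 0.014
Normalizing constant = 0.11085.
P(NorthLine | evidence) = 0.0051 / 0.11085 ≈ 0.0460.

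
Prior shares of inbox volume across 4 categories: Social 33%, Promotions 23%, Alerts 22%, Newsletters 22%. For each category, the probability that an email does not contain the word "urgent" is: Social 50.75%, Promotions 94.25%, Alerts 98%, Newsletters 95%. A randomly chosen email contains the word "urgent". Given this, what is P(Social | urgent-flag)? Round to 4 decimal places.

0.8502

Taking complements, P(urgent-flag | each) = Social 0.4925, Promotions 0.0575, Alerts 0.02, Newsletters 0.05.
Compute prior × likelihood for every hypothesis:
  Social: 0.33 × 0.4925 = 0.162525
  Promotions: 0.23 × 0.0575 = 0.013225
  Alerts: 0.22 × 0.02 = 0.0044
  Newsletters: 0.22 × 0.05 = 0.011
Sum = 0.19115.
P(Social | evidence) = 0.162525 / 0.19115 ≈ 0.8502.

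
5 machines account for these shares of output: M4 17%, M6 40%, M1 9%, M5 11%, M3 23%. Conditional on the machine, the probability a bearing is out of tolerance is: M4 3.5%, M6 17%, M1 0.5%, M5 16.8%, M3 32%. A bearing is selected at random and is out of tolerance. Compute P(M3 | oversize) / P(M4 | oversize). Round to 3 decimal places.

Prior × likelihood for each hypothesis:
  M4: 0.17 × 0.035 = 0.00595
  M6: 0.4 × 0.17 = 0.068
  M1: 0.09 × 0.005 = 0.00045
  M5: 0.11 × 0.168 = 0.01848
  M3: 0.23 × 0.32 = 0.0736
Sum = 0.16648.
The ratio is 0.0736 / 0.00595 (the normalizer cancels) = 12.370.

12.370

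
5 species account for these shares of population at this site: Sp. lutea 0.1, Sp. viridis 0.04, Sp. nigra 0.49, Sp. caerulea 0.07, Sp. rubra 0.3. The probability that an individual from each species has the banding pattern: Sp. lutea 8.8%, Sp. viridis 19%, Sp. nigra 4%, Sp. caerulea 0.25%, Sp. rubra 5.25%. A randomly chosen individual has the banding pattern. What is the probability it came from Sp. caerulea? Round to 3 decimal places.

0.003

Prior × likelihood for each hypothesis:
  Sp. lutea: 0.1 × 0.088 = 0.0088
  Sp. viridis: 0.04 × 0.19 = 0.0076
  Sp. nigra: 0.49 × 0.04 = 0.0196
  Sp. caerulea: 0.07 × 0.0025 = 0.000175
  Sp. rubra: 0.3 × 0.0525 = 0.01575
Normalizing constant = 0.051925.
P(Sp. caerulea | evidence) = 0.000175 / 0.051925 ≈ 0.003.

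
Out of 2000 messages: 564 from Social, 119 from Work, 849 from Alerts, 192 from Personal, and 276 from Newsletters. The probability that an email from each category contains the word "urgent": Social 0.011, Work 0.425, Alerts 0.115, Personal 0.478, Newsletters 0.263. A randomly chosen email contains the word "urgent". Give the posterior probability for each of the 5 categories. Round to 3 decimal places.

By Bayes' rule, posterior ∝ prior × likelihood:
  Social: 0.282 × 0.011 = 0.003102
  Work: 0.0595 × 0.425 = 0.0252875
  Alerts: 0.4245 × 0.115 = 0.0488175
  Personal: 0.096 × 0.478 = 0.045888
  Newsletters: 0.138 × 0.263 = 0.036294
Sum = 0.159389.
P(Social | urgent-flag) = 0.003102/0.159389 ≈ 0.019
P(Work | urgent-flag) = 0.0252875/0.159389 ≈ 0.159
P(Alerts | urgent-flag) = 0.0488175/0.159389 ≈ 0.306
P(Personal | urgent-flag) = 0.045888/0.159389 ≈ 0.288
P(Newsletters | urgent-flag) = 0.036294/0.159389 ≈ 0.228
(Check: 0.019+0.159+0.306+0.288+0.228 = 1.000.)

Social 0.019, Work 0.159, Alerts 0.306, Personal 0.288, Newsletters 0.228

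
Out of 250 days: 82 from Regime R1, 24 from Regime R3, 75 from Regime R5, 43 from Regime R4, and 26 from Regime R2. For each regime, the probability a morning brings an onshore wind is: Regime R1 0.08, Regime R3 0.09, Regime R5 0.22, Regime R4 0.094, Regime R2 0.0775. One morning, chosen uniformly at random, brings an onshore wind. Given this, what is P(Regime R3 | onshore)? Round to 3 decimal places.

0.069

Unnormalized posteriors (prior × likelihood):
  Regime R1: 0.328 × 0.08 = 0.02624
  Regime R3: 0.096 × 0.09 = 0.00864
  Regime R5: 0.3 × 0.22 = 0.066
  Regime R4: 0.172 × 0.094 = 0.016168
  Regime R2: 0.104 × 0.0775 = 0.00806
Sum = 0.125108.
P(Regime R3 | evidence) = 0.00864 / 0.125108 ≈ 0.069.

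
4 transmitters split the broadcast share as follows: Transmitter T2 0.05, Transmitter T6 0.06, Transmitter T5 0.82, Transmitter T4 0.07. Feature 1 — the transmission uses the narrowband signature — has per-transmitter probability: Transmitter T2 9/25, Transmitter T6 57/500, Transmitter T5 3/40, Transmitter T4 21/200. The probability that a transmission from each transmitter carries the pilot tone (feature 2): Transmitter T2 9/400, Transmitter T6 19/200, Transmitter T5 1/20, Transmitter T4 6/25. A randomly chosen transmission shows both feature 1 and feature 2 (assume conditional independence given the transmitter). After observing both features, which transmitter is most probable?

Transmitter T5

By Bayes' rule, posterior ∝ prior × likelihood:
  Transmitter T2: 0.05 × 0.36 × 0.0225 = 0.000405
  Transmitter T6: 0.06 × 0.114 × 0.095 = 0.0006498
  Transmitter T5: 0.82 × 0.075 × 0.05 = 0.003075
  Transmitter T4: 0.07 × 0.105 × 0.24 = 0.001764
Sum = 0.0058938.
Largest term belongs to Transmitter T5, so Transmitter T5 is most probable.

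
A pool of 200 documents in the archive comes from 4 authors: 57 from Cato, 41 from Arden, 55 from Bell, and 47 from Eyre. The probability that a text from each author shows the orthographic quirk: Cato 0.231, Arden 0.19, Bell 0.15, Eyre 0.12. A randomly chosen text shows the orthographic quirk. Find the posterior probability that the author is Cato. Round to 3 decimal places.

0.378

By Bayes' rule, posterior ∝ prior × likelihood:
  Cato: 0.285 × 0.231 = 0.065835
  Arden: 0.205 × 0.19 = 0.03895
  Bell: 0.275 × 0.15 = 0.04125
  Eyre: 0.235 × 0.12 = 0.0282
Sum = 0.174235.
P(Cato | evidence) = 0.065835 / 0.174235 ≈ 0.378.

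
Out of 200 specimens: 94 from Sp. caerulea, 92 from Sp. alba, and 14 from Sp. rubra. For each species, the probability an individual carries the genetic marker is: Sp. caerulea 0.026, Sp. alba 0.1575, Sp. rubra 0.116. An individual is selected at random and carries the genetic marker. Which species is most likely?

Unnormalized posteriors (prior × likelihood):
  Sp. caerulea: 0.47 × 0.026 = 0.01222
  Sp. alba: 0.46 × 0.1575 = 0.07245
  Sp. rubra: 0.07 × 0.116 = 0.00812
Sum = 0.09279.
Largest term belongs to Sp. alba, so Sp. alba is most probable.

Sp. alba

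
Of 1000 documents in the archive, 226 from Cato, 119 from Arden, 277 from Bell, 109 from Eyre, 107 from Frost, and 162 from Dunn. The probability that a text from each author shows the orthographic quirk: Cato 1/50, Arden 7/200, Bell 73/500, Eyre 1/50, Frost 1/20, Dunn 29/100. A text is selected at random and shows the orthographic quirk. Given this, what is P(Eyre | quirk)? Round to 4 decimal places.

Compute prior × likelihood for every hypothesis:
  Cato: 0.226 × 0.02 = 0.00452
  Arden: 0.119 × 0.035 = 0.004165
  Bell: 0.277 × 0.146 = 0.040442
  Eyre: 0.109 × 0.02 = 0.00218
  Frost: 0.107 × 0.05 = 0.00535
  Dunn: 0.162 × 0.29 = 0.04698
Normalizing constant = 0.103637.
P(Eyre | evidence) = 0.00218 / 0.103637 ≈ 0.0210.

0.0210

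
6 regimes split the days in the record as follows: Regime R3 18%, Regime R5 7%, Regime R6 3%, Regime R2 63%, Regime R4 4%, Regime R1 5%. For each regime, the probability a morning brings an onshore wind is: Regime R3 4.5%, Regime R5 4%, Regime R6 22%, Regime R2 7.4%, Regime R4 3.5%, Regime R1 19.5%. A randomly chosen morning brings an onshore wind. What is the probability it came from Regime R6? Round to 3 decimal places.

0.088

Compute prior × likelihood for every hypothesis:
  Regime R3: 0.18 × 0.045 = 0.0081
  Regime R5: 0.07 × 0.04 = 0.0028
  Regime R6: 0.03 × 0.22 = 0.0066
  Regime R2: 0.63 × 0.074 = 0.04662
  Regime R4: 0.04 × 0.035 = 0.0014
  Regime R1: 0.05 × 0.195 = 0.00975
Total = 0.07527.
P(Regime R6 | evidence) = 0.0066 / 0.07527 ≈ 0.088.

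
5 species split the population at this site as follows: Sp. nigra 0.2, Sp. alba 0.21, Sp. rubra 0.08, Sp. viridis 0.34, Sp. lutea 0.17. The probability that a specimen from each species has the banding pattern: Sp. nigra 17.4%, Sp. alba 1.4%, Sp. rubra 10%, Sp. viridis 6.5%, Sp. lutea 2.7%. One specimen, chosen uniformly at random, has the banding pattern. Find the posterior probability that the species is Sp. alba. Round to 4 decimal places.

Compute prior × likelihood for every hypothesis:
  Sp. nigra: 0.2 × 0.174 = 0.0348
  Sp. alba: 0.21 × 0.014 = 0.00294
  Sp. rubra: 0.08 × 0.1 = 0.008
  Sp. viridis: 0.34 × 0.065 = 0.0221
  Sp. lutea: 0.17 × 0.027 = 0.00459
Sum = 0.07243.
P(Sp. alba | evidence) = 0.00294 / 0.07243 ≈ 0.0406.

0.0406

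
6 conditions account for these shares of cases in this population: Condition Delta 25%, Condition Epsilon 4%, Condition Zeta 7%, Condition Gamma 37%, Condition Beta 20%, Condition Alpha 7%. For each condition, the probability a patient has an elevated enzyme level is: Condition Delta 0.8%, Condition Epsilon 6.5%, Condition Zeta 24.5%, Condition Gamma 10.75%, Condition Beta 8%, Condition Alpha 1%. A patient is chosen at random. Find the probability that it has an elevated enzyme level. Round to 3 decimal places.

Compute prior × likelihood for every hypothesis:
  Condition Delta: 0.25 × 0.008 = 0.002
  Condition Epsilon: 0.04 × 0.065 = 0.0026
  Condition Zeta: 0.07 × 0.245 = 0.01715
  Condition Gamma: 0.37 × 0.1075 = 0.039775
  Condition Beta: 0.2 × 0.08 = 0.016
  Condition Alpha: 0.07 × 0.01 = 0.0007
P(elevated) = 0.002 + 0.0026 + 0.01715 + 0.039775 + 0.016 + 0.0007 = 0.078225 → 0.078.

0.078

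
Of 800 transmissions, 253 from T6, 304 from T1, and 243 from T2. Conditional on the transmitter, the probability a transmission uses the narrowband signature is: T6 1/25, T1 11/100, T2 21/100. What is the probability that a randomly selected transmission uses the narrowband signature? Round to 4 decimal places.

0.1182

Prior × likelihood for each hypothesis:
  T6: 0.31625 × 0.04 = 0.01265
  T1: 0.38 × 0.11 = 0.0418
  T2: 0.30375 × 0.21 = 0.0637875
P(narrowband) = 0.01265 + 0.0418 + 0.0637875 = 0.1182375 → 0.1182.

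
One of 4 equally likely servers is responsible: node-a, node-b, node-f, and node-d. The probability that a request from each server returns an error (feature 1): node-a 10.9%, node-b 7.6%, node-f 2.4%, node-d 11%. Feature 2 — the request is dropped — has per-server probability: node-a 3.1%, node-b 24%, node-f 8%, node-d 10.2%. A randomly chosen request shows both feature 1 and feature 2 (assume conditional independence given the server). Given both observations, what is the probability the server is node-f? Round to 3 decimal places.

With a uniform prior (1/4 each), posterior ∝ likelihood:
  node-a: 0.109 × 0.031 = 0.003379
  node-b: 0.076 × 0.24 = 0.01824
  node-f: 0.024 × 0.08 = 0.00192
  node-d: 0.11 × 0.102 = 0.01122
Total = 0.034759.
P(node-f | evidence) = 0.00192 / 0.034759 ≈ 0.055.

0.055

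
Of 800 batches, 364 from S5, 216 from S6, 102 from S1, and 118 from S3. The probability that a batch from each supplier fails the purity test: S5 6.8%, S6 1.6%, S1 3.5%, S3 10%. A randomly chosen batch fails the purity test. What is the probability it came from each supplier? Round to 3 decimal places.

S5 0.568, S6 0.079, S1 0.082, S3 0.271

Unnormalized posteriors (prior × likelihood):
  S5: 0.455 × 0.068 = 0.03094
  S6: 0.27 × 0.016 = 0.00432
  S1: 0.1275 × 0.035 = 0.0044625
  S3: 0.1475 × 0.1 = 0.01475
Total = 0.0544725.
P(S5 | off-spec) = 0.03094/0.0544725 ≈ 0.568
P(S6 | off-spec) = 0.00432/0.0544725 ≈ 0.079
P(S1 | off-spec) = 0.0044625/0.0544725 ≈ 0.082
P(S3 | off-spec) = 0.01475/0.0544725 ≈ 0.271
(Check: 0.568+0.079+0.082+0.271 = 1.000.)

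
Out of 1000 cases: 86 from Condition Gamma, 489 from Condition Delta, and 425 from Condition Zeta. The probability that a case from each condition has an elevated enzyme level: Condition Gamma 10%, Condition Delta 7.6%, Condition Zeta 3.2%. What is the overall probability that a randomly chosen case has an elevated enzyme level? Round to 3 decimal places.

Compute prior × likelihood for every hypothesis:
  Condition Gamma: 0.086 × 0.1 = 0.0086
  Condition Delta: 0.489 × 0.076 = 0.037164
  Condition Zeta: 0.425 × 0.032 = 0.0136
P(elevated) = 0.0086 + 0.037164 + 0.0136 = 0.059364 → 0.059.

0.059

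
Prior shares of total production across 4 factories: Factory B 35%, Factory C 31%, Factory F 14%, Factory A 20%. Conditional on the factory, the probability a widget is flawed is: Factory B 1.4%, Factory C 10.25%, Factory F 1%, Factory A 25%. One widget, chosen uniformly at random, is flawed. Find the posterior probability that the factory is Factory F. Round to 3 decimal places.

0.016

Compute prior × likelihood for every hypothesis:
  Factory B: 0.35 × 0.014 = 0.0049
  Factory C: 0.31 × 0.1025 = 0.031775
  Factory F: 0.14 × 0.01 = 0.0014
  Factory A: 0.2 × 0.25 = 0.05
Sum = 0.088075.
P(Factory F | evidence) = 0.0014 / 0.088075 ≈ 0.016.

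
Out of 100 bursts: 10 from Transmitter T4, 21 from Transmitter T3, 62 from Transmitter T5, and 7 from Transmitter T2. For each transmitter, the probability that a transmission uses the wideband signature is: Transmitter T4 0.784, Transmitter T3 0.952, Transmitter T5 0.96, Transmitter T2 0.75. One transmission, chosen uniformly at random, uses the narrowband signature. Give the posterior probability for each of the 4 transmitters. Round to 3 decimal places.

Taking complements, P(narrowband | each) = Transmitter T4 0.216, Transmitter T3 0.048, Transmitter T5 0.04, Transmitter T2 0.25.
By Bayes' rule, posterior ∝ prior × likelihood:
  Transmitter T4: 0.1 × 0.216 = 0.0216
  Transmitter T3: 0.21 × 0.048 = 0.01008
  Transmitter T5: 0.62 × 0.04 = 0.0248
  Transmitter T2: 0.07 × 0.25 = 0.0175
Total = 0.07398.
P(Transmitter T4 | narrowband) = 0.0216/0.07398 ≈ 0.292
P(Transmitter T3 | narrowband) = 0.01008/0.07398 ≈ 0.136
P(Transmitter T5 | narrowband) = 0.0248/0.07398 ≈ 0.335
P(Transmitter T2 | narrowband) = 0.0175/0.07398 ≈ 0.237

Transmitter T4 0.292, Transmitter T3 0.136, Transmitter T5 0.335, Transmitter T2 0.237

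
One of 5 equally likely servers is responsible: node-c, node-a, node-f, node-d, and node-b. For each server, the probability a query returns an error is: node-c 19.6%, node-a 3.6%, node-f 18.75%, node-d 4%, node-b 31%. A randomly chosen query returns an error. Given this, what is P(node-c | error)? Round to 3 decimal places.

0.255

Since the prior is uniform, the posterior is proportional to the likelihood:
  node-c: 0.196
  node-a: 0.036
  node-f: 0.1875
  node-d: 0.04
  node-b: 0.31
Sum = 0.7695.
P(node-c | evidence) = 0.196 / 0.7695 ≈ 0.255.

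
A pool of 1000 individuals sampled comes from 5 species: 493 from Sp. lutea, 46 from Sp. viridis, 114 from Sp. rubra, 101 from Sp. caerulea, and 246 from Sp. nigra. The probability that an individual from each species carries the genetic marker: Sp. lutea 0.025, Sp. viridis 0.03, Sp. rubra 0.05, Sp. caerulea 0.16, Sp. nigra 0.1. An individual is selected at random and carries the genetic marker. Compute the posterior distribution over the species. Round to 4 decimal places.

By Bayes' rule, posterior ∝ prior × likelihood:
  Sp. lutea: 0.493 × 0.025 = 0.012325
  Sp. viridis: 0.046 × 0.03 = 0.00138
  Sp. rubra: 0.114 × 0.05 = 0.0057
  Sp. caerulea: 0.101 × 0.16 = 0.01616
  Sp. nigra: 0.246 × 0.1 = 0.0246
Normalizing constant = 0.060165.
P(Sp. lutea | marker) = 0.012325/0.060165 ≈ 0.2049
P(Sp. viridis | marker) = 0.00138/0.060165 ≈ 0.0229
P(Sp. rubra | marker) = 0.0057/0.060165 ≈ 0.0947
P(Sp. caerulea | marker) = 0.01616/0.060165 ≈ 0.2686
P(Sp. nigra | marker) = 0.0246/0.060165 ≈ 0.4089

Sp. lutea 0.2049, Sp. viridis 0.0229, Sp. rubra 0.0947, Sp. caerulea 0.2686, Sp. nigra 0.4089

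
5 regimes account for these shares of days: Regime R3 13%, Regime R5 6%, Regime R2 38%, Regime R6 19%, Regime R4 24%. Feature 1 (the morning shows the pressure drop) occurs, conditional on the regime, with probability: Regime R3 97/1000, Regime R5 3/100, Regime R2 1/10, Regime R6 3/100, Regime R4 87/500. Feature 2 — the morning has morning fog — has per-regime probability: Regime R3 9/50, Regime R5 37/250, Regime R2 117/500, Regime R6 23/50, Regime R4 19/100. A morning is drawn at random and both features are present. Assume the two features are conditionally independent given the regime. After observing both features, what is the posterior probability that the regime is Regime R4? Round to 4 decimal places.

0.3609

Compute prior × likelihood for every hypothesis:
  Regime R3: 0.13 × 0.097 × 0.18 = 0.0022698
  Regime R5: 0.06 × 0.03 × 0.148 = 0.0002664
  Regime R2: 0.38 × 0.1 × 0.234 = 0.008892
  Regime R6: 0.19 × 0.03 × 0.46 = 0.002622
  Regime R4: 0.24 × 0.174 × 0.19 = 0.0079344
Sum = 0.0219846.
P(Regime R4 | evidence) = 0.0079344 / 0.0219846 ≈ 0.3609.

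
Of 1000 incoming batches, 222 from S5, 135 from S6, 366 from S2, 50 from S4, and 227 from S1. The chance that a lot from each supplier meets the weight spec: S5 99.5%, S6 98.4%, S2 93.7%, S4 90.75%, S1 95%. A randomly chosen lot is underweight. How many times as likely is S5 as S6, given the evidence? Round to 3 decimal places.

0.514

Taking complements, P(underweight | each) = S5 0.005, S6 0.016, S2 0.063, S4 0.0925, S1 0.05.
By Bayes' rule, posterior ∝ prior × likelihood:
  S5: 0.222 × 0.005 = 0.00111
  S6: 0.135 × 0.016 = 0.00216
  S2: 0.366 × 0.063 = 0.023058
  S4: 0.05 × 0.0925 = 0.004625
  S1: 0.227 × 0.05 = 0.01135
Total = 0.042303.
The ratio is 0.00111 / 0.00216 (the normalizer cancels) = 0.514.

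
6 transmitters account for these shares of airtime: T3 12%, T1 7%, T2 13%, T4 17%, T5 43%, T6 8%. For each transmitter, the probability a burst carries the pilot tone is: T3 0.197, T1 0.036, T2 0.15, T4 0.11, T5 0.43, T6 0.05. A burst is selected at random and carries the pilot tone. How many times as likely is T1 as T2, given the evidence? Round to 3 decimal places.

By Bayes' rule, posterior ∝ prior × likelihood:
  T3: 0.12 × 0.197 = 0.02364
  T1: 0.07 × 0.036 = 0.00252
  T2: 0.13 × 0.15 = 0.0195
  T4: 0.17 × 0.11 = 0.0187
  T5: 0.43 × 0.43 = 0.1849
  T6: 0.08 × 0.05 = 0.004
Total = 0.25326.
The ratio is 0.00252 / 0.0195 (the normalizer cancels) = 0.129.

0.129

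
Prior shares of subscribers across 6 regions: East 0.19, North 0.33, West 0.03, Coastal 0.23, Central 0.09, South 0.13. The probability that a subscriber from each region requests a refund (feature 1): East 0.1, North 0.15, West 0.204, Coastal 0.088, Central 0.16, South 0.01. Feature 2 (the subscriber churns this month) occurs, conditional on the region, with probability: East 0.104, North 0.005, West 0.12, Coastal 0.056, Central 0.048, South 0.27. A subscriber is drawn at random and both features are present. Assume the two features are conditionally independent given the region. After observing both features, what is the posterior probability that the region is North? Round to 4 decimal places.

By Bayes' rule, posterior ∝ prior × likelihood:
  East: 0.19 × 0.1 × 0.104 = 0.001976
  North: 0.33 × 0.15 × 0.005 = 0.0002475
  West: 0.03 × 0.204 × 0.12 = 0.0007344
  Coastal: 0.23 × 0.088 × 0.056 = 0.00113344
  Central: 0.09 × 0.16 × 0.048 = 0.0006912
  South: 0.13 × 0.01 × 0.27 = 0.000351
Normalizing constant = 0.00513354.
P(North | evidence) = 0.0002475 / 0.00513354 ≈ 0.0482.

0.0482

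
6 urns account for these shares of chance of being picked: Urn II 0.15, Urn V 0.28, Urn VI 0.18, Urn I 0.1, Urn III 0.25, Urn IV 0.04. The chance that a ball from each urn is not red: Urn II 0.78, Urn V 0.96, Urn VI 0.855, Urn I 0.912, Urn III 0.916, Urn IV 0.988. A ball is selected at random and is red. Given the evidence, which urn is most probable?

Taking complements, P(red | each) = Urn II 0.22, Urn V 0.04, Urn VI 0.145, Urn I 0.088, Urn III 0.084, Urn IV 0.012.
Prior × likelihood for each hypothesis:
  Urn II: 0.15 × 0.22 = 0.033
  Urn V: 0.28 × 0.04 = 0.0112
  Urn VI: 0.18 × 0.145 = 0.0261
  Urn I: 0.1 × 0.088 = 0.0088
  Urn III: 0.25 × 0.084 = 0.021
  Urn IV: 0.04 × 0.012 = 0.00048
Sum = 0.10058.
Largest term belongs to Urn II, so Urn II is most probable.

Urn II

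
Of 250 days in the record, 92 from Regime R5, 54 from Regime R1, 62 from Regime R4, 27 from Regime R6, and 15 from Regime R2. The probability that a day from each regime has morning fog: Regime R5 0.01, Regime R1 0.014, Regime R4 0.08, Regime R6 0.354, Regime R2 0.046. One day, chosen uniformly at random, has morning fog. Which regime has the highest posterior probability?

Regime R6

By Bayes' rule, posterior ∝ prior × likelihood:
  Regime R5: 0.368 × 0.01 = 0.00368
  Regime R1: 0.216 × 0.014 = 0.003024
  Regime R4: 0.248 × 0.08 = 0.01984
  Regime R6: 0.108 × 0.354 = 0.038232
  Regime R2: 0.06 × 0.046 = 0.00276
Sum = 0.067536.
Largest term belongs to Regime R6, so Regime R6 is most probable.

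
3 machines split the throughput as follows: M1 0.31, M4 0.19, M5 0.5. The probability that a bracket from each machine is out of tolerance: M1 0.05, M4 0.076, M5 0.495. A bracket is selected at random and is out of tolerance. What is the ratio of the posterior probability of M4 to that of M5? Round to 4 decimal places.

0.0583

Prior × likelihood for each hypothesis:
  M1: 0.31 × 0.05 = 0.0155
  M4: 0.19 × 0.076 = 0.01444
  M5: 0.5 × 0.495 = 0.2475
Normalizing constant = 0.27744.
The ratio is 0.01444 / 0.2475 (the normalizer cancels) = 0.0583.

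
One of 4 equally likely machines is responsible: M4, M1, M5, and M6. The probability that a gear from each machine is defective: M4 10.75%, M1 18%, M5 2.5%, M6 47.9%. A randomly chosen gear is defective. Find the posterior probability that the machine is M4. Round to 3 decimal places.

0.136

With a uniform prior (1/4 each), posterior ∝ likelihood:
  M4: 0.1075
  M1: 0.18
  M5: 0.025
  M6: 0.479
Sum = 0.7915.
P(M4 | evidence) = 0.1075 / 0.7915 ≈ 0.136.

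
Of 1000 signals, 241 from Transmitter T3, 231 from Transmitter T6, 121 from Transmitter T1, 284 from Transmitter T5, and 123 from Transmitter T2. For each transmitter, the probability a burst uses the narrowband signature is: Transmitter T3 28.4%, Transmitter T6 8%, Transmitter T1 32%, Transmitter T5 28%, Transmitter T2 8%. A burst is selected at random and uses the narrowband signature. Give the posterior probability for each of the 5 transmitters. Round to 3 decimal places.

Prior × likelihood for each hypothesis:
  Transmitter T3: 0.241 × 0.284 = 0.068444
  Transmitter T6: 0.231 × 0.08 = 0.01848
  Transmitter T1: 0.121 × 0.32 = 0.03872
  Transmitter T5: 0.284 × 0.28 = 0.07952
  Transmitter T2: 0.123 × 0.08 = 0.00984
Total = 0.215004.
P(Transmitter T3 | narrowband) = 0.068444/0.215004 ≈ 0.318
P(Transmitter T6 | narrowband) = 0.01848/0.215004 ≈ 0.086
P(Transmitter T1 | narrowband) = 0.03872/0.215004 ≈ 0.180
P(Transmitter T5 | narrowband) = 0.07952/0.215004 ≈ 0.370
P(Transmitter T2 | narrowband) = 0.00984/0.215004 ≈ 0.046

Transmitter T3 0.318, Transmitter T6 0.086, Transmitter T1 0.180, Transmitter T5 0.370, Transmitter T2 0.046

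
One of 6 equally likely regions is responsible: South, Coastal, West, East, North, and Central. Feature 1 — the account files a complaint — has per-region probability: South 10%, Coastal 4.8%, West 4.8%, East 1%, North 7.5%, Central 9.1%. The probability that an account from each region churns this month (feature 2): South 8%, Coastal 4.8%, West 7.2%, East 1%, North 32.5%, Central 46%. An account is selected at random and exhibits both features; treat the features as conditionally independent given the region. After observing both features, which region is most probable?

Since the prior is uniform, the posterior is proportional to the likelihood:
  South: 0.1 × 0.08 = 0.008
  Coastal: 0.048 × 0.048 = 0.002304
  West: 0.048 × 0.072 = 0.003456
  East: 0.01 × 0.01 = 0.0001
  North: 0.075 × 0.325 = 0.024375
  Central: 0.091 × 0.46 = 0.04186
Normalizing constant = 0.080095.
Largest term belongs to Central, so Central is most probable.

Central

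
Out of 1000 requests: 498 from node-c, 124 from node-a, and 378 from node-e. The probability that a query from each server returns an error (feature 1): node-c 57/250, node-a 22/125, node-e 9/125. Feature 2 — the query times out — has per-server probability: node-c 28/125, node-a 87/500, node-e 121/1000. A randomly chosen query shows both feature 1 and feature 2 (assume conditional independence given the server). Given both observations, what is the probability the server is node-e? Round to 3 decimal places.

By Bayes' rule, posterior ∝ prior × likelihood:
  node-c: 0.498 × 0.228 × 0.224 = 0.025433856
  node-a: 0.124 × 0.176 × 0.174 = 0.003797376
  node-e: 0.378 × 0.072 × 0.121 = 0.003293136
Sum = 0.032524368.
P(node-e | evidence) = 0.003293136 / 0.032524368 ≈ 0.101.

0.101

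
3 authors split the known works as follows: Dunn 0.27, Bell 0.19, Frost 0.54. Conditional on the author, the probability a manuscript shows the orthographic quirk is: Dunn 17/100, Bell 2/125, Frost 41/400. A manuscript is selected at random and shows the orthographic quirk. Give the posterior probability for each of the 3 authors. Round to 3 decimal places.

Dunn 0.440, Bell 0.029, Frost 0.531

By Bayes' rule, posterior ∝ prior × likelihood:
  Dunn: 0.27 × 0.17 = 0.0459
  Bell: 0.19 × 0.016 = 0.00304
  Frost: 0.54 × 0.1025 = 0.05535
Normalizing constant = 0.10429.
P(Dunn | quirk) = 0.0459/0.10429 ≈ 0.440
P(Bell | quirk) = 0.00304/0.10429 ≈ 0.029
P(Frost | quirk) = 0.05535/0.10429 ≈ 0.531
(Check: 0.440+0.029+0.531 = 1.000.)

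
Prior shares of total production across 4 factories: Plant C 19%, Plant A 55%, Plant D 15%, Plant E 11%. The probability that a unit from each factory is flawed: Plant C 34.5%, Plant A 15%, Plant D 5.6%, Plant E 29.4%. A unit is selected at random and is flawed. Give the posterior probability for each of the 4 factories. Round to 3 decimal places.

Unnormalized posteriors (prior × likelihood):
  Plant C: 0.19 × 0.345 = 0.06555
  Plant A: 0.55 × 0.15 = 0.0825
  Plant D: 0.15 × 0.056 = 0.0084
  Plant E: 0.11 × 0.294 = 0.03234
Total = 0.18879.
P(Plant C | flawed) = 0.06555/0.18879 ≈ 0.347
P(Plant A | flawed) = 0.0825/0.18879 ≈ 0.437
P(Plant D | flawed) = 0.0084/0.18879 ≈ 0.044
P(Plant E | flawed) = 0.03234/0.18879 ≈ 0.171

Plant C 0.347, Plant A 0.437, Plant D 0.044, Plant E 0.171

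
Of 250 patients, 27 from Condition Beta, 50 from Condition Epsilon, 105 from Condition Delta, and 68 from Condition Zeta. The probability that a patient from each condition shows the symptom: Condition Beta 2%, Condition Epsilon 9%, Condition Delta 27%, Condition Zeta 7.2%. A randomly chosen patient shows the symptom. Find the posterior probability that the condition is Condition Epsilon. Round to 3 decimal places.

By Bayes' rule, posterior ∝ prior × likelihood:
  Condition Beta: 0.108 × 0.02 = 0.00216
  Condition Epsilon: 0.2 × 0.09 = 0.018
  Condition Delta: 0.42 × 0.27 = 0.1134
  Condition Zeta: 0.272 × 0.072 = 0.019584
Sum = 0.153144.
P(Condition Epsilon | evidence) = 0.018 / 0.153144 ≈ 0.118.

0.118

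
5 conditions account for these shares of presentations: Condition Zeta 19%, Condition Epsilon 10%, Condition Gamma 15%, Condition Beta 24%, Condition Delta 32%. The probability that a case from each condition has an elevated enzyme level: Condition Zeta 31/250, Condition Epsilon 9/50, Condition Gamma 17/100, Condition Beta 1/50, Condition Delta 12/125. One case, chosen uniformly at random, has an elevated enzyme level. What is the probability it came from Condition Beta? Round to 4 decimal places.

0.0468

By Bayes' rule, posterior ∝ prior × likelihood:
  Condition Zeta: 0.19 × 0.124 = 0.02356
  Condition Epsilon: 0.1 × 0.18 = 0.018
  Condition Gamma: 0.15 × 0.17 = 0.0255
  Condition Beta: 0.24 × 0.02 = 0.0048
  Condition Delta: 0.32 × 0.096 = 0.03072
Total = 0.10258.
P(Condition Beta | evidence) = 0.0048 / 0.10258 ≈ 0.0468.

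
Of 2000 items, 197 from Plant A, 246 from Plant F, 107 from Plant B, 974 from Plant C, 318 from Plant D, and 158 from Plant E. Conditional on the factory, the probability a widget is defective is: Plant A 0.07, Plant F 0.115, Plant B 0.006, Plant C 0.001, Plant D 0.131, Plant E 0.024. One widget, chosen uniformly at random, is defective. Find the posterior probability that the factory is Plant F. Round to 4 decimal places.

Unnormalized posteriors (prior × likelihood):
  Plant A: 0.0985 × 0.07 = 0.006895
  Plant F: 0.123 × 0.115 = 0.014145
  Plant B: 0.0535 × 0.006 = 0.000321
  Plant C: 0.487 × 0.001 = 0.000487
  Plant D: 0.159 × 0.131 = 0.020829
  Plant E: 0.079 × 0.024 = 0.001896
Total = 0.044573.
P(Plant F | evidence) = 0.014145 / 0.044573 ≈ 0.3173.

0.3173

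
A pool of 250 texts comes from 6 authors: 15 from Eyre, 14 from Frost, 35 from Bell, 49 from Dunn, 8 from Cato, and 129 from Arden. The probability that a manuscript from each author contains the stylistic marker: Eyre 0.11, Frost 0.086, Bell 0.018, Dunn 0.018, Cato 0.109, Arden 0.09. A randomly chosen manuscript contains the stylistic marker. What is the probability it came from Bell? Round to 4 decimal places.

Unnormalized posteriors (prior × likelihood):
  Eyre: 0.06 × 0.11 = 0.0066
  Frost: 0.056 × 0.086 = 0.004816
  Bell: 0.14 × 0.018 = 0.00252
  Dunn: 0.196 × 0.018 = 0.003528
  Cato: 0.032 × 0.109 = 0.003488
  Arden: 0.516 × 0.09 = 0.04644
Normalizing constant = 0.067392.
P(Bell | evidence) = 0.00252 / 0.067392 ≈ 0.0374.

0.0374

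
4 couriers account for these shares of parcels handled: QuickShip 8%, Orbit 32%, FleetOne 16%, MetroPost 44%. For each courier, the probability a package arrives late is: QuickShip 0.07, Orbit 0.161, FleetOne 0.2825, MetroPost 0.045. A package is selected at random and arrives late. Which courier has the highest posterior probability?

Compute prior × likelihood for every hypothesis:
  QuickShip: 0.08 × 0.07 = 0.0056
  Orbit: 0.32 × 0.161 = 0.05152
  FleetOne: 0.16 × 0.2825 = 0.0452
  MetroPost: 0.44 × 0.045 = 0.0198
Sum = 0.12212.
Largest term belongs to Orbit, so Orbit is most probable.

Orbit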